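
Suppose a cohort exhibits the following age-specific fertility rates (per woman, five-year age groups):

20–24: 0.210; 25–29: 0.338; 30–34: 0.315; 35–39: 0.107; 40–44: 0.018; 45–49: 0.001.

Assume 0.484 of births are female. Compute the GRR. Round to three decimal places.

2.393

Proportion female at birth = 0.484.
Sum of ASFRs = 0.210 + 0.338 + 0.315 + 0.107 + 0.018 + 0.001 = 0.989
TFR = 5 × 0.989 = 4.945
GRR = 0.484 × 4.945 = 2.39338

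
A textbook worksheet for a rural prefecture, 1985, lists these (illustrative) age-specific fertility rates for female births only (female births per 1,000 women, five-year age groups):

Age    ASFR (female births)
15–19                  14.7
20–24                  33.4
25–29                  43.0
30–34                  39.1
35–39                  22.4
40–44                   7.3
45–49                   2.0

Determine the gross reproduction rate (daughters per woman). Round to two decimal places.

0.81

Sum of female ASFRs = 14.7 + 33.4 + 43.0 + 39.1 + 22.4 + 7.3 + 2.0 = 161.9
GRR = 5 × 161.9 / 1000 = 0.8095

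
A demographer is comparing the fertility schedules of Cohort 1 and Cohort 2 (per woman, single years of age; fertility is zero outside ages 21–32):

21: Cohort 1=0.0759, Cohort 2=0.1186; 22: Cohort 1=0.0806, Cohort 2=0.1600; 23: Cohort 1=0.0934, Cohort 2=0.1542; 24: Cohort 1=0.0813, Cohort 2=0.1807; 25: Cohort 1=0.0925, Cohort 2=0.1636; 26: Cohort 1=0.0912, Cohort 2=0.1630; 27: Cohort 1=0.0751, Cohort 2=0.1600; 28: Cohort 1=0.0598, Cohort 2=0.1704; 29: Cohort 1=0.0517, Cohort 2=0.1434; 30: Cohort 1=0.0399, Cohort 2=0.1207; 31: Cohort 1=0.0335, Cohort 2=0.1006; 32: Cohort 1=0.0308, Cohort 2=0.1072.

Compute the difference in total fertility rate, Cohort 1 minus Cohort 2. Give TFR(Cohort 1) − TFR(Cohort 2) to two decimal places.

Cohort 1:
  Sum of ASFRs = 0.0759 + 0.0806 + 0.0934 + 0.0813 + 0.0925 + 0.0912 + 0.0751 + 0.0598 + 0.0517 + 0.0399 + 0.0335 + 0.0308 = 0.8057
  TFR = 0.8057
Cohort 2:
  Sum of ASFRs = 0.1186 + 0.1600 + 0.1542 + 0.1807 + 0.1636 + 0.1630 + 0.1600 + 0.1704 + 0.1434 + 0.1207 + 0.1006 + 0.1072 = 1.7424
  TFR = 1.7424
Difference = 0.8057 − 1.7424 = -0.9367

-0.94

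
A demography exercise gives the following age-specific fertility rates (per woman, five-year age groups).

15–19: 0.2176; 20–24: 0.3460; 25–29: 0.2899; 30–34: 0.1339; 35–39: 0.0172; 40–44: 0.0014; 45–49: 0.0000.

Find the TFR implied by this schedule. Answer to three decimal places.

5.030

Sum of ASFRs = 0.2176 + 0.3460 + 0.2899 + 0.1339 + 0.0172 + 0.0014 + 0.0000 = 1.0060
TFR = 5 × 1.0060 = 5.03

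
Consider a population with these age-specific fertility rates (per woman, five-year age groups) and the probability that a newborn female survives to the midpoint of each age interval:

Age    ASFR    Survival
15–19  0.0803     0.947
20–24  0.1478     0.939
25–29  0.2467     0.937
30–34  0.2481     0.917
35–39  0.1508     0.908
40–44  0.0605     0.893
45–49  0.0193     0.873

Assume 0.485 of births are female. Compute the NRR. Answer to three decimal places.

Proportion female at birth = 0.485.
Survival-weighted fertility by age (5·fₓ·Sₓ):
  15–19: 5 × 0.0803 × 0.947 = 0.38022
  20–24: 5 × 0.1478 × 0.939 = 0.69392
  25–29: 5 × 0.2467 × 0.937 = 1.15579
  30–34: 5 × 0.2481 × 0.917 = 1.13754
  35–39: 5 × 0.1508 × 0.908 = 0.68463
  40–44: 5 × 0.0605 × 0.893 = 0.27013
  45–49: 5 × 0.0193 × 0.873 = 0.08424
Sum = 4.40647
NRR = 0.485 × 4.40647 = 2.13714
With NRR above 1 the population is above replacement fertility.

2.137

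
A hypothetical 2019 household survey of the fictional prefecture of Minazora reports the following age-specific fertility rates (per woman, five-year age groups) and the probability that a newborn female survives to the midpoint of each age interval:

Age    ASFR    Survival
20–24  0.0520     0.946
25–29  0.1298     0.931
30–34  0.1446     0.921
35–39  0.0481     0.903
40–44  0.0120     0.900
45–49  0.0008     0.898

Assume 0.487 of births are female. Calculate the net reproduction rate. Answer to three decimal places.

0.872

Proportion female at birth = 0.487.
Survival-weighted fertility by age (5·fₓ·Sₓ):
  20–24: 5 × 0.0520 × 0.946 = 0.24596
  25–29: 5 × 0.1298 × 0.931 = 0.60422
  30–34: 5 × 0.1446 × 0.921 = 0.66588
  35–39: 5 × 0.0481 × 0.903 = 0.21717
  40–44: 5 × 0.0120 × 0.900 = 0.05400
  45–49: 5 × 0.0008 × 0.898 = 0.00359
Sum = 1.79082
NRR = 0.487 × 1.79082 = 0.87213
With NRR below 1 the population is below replacement fertility.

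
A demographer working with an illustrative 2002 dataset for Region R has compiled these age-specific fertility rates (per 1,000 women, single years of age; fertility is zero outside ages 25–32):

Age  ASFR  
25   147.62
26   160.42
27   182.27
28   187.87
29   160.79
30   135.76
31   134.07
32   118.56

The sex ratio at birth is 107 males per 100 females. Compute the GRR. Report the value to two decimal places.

Proportion female at birth = 100 / (100 + 107) = 0.48309.
Sum of ASFRs = 147.62 + 160.42 + 182.27 + 187.87 + 160.79 + 135.76 + 134.07 + 118.56 = 1227.36
TFR = 1227.36 / 1000 = 1.22736
GRR = 0.48309 × 1.22736 = 0.59293

0.59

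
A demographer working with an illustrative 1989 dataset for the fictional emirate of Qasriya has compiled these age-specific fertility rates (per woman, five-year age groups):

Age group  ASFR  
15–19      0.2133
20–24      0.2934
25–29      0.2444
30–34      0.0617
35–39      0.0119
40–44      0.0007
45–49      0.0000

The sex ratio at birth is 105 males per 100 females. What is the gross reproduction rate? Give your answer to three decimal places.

2.013

Proportion female at birth = 100 / (100 + 105) = 0.48780.
Sum of ASFRs = 0.2133 + 0.2934 + 0.2444 + 0.0617 + 0.0119 + 0.0007 + 0.0000 = 0.8254
TFR = 5 × 0.8254 = 4.127
GRR = 0.48780 × 4.127 = 2.01315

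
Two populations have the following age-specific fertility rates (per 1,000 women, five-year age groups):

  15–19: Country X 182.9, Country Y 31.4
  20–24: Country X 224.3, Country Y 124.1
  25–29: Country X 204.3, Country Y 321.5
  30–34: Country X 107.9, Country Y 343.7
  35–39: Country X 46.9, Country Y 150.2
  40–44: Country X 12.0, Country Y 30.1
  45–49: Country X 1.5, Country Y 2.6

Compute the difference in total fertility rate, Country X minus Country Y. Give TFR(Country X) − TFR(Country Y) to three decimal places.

Country X:
  Sum of ASFRs = 182.9 + 224.3 + 204.3 + 107.9 + 46.9 + 12.0 + 1.5 = 779.8
  TFR = 5 × 779.8 / 1000 = 3.899
Country Y:
  Sum of ASFRs = 31.4 + 124.1 + 321.5 + 343.7 + 150.2 + 30.1 + 2.6 = 1003.6
  TFR = 5 × 1003.6 / 1000 = 5.018
Difference = 3.899 − 5.018 = -1.119

-1.119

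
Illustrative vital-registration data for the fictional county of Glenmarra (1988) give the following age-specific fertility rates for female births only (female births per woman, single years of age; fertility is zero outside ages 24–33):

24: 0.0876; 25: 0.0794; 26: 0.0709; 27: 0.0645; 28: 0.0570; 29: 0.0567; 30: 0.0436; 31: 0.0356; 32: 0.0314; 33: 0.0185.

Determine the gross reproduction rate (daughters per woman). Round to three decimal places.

0.545

Sum of female ASFRs = 0.0876 + 0.0794 + 0.0709 + 0.0645 + 0.0570 + 0.0567 + 0.0436 + 0.0356 + 0.0314 + 0.0185 = 0.5452
GRR = 0.5452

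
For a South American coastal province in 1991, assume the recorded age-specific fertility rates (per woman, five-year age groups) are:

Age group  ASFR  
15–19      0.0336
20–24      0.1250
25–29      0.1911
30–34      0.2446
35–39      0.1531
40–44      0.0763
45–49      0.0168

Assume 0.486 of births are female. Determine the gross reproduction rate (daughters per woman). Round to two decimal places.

Proportion female at birth = 0.486.
Sum of ASFRs = 0.0336 + 0.1250 + 0.1911 + 0.2446 + 0.1531 + 0.0763 + 0.0168 = 0.8405
TFR = 5 × 0.8405 = 4.2025
GRR = 0.486 × 4.2025 = 2.04242

2.04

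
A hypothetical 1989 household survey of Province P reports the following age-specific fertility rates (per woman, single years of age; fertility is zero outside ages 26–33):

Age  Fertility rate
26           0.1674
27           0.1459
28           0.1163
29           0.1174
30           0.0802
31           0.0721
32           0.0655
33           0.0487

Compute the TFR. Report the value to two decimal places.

Sum of ASFRs = 0.1674 + 0.1459 + 0.1163 + 0.1174 + 0.0802 + 0.0721 + 0.0655 + 0.0487 = 0.8135
TFR = 0.8135

0.81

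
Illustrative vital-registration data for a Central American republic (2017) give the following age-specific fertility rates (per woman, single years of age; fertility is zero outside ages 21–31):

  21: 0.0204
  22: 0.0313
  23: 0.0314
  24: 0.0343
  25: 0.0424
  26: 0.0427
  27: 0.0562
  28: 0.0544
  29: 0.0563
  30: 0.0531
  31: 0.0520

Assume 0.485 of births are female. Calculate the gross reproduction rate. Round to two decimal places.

0.23

Proportion female at birth = 0.485.
Sum of ASFRs = 0.0204 + 0.0313 + 0.0314 + 0.0343 + 0.0424 + 0.0427 + 0.0562 + 0.0544 + 0.0563 + 0.0531 + 0.0520 = 0.4745
TFR = 0.4745
GRR = 0.485 × 0.4745 = 0.23013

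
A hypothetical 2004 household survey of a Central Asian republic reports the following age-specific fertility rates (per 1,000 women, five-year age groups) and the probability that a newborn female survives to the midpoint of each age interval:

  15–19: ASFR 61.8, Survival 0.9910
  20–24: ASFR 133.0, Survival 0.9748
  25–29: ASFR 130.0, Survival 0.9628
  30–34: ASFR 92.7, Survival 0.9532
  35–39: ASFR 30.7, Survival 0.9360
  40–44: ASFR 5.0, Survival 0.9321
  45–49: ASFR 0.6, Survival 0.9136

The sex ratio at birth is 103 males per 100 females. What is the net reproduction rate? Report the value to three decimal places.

Proportion female at birth = 100 / (100 + 103) = 0.49261.
Weighting each age-specific rate by interval width and survival:
  15–19: 5 × 61.8/1000 × 0.9910 = 0.30622
  20–24: 5 × 133.0/1000 × 0.9748 = 0.64824
  25–29: 5 × 130.0/1000 × 0.9628 = 0.62582
  30–34: 5 × 92.7/1000 × 0.9532 = 0.44181
  35–39: 5 × 30.7/1000 × 0.9360 = 0.14368
  40–44: 5 × 5.0/1000 × 0.9321 = 0.02330
  45–49: 5 × 0.6/1000 × 0.9136 = 0.00274
Sum = 2.19181
NRR = 0.49261 × 2.19181 = 1.07971
With NRR above 1 the population is above replacement fertility.

1.080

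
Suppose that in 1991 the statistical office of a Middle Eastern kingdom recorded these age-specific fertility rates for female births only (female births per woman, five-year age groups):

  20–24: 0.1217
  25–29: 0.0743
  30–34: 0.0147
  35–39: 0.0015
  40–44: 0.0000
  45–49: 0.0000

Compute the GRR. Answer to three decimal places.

Sum of female ASFRs = 0.1217 + 0.0743 + 0.0147 + 0.0015 + 0.0000 + 0.0000 = 0.2122
GRR = 5 × 0.2122 = 1.061

1.061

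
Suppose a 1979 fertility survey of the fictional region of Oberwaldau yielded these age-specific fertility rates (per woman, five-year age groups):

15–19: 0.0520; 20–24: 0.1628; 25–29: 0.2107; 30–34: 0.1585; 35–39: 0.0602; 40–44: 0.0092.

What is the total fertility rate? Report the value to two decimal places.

Sum of ASFRs = 0.0520 + 0.1628 + 0.2107 + 0.1585 + 0.0602 + 0.0092 = 0.6534
TFR = 5 × 0.6534 = 3.267

3.27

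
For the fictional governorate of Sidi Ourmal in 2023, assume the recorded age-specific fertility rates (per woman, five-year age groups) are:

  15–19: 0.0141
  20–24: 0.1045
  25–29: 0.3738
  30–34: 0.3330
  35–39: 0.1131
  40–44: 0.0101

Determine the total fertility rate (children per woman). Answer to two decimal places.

Sum of ASFRs = 0.0141 + 0.1045 + 0.3738 + 0.3330 + 0.1131 + 0.0101 = 0.9486
TFR = 5 × 0.9486 = 4.743

4.74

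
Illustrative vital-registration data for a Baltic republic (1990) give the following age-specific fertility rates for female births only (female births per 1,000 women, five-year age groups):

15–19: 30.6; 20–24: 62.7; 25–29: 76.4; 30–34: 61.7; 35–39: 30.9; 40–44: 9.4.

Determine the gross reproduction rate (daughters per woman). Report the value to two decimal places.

1.36

Sum of female ASFRs = 30.6 + 62.7 + 76.4 + 61.7 + 30.9 + 9.4 = 271.7
GRR = 5 × 271.7 / 1000 = 1.3585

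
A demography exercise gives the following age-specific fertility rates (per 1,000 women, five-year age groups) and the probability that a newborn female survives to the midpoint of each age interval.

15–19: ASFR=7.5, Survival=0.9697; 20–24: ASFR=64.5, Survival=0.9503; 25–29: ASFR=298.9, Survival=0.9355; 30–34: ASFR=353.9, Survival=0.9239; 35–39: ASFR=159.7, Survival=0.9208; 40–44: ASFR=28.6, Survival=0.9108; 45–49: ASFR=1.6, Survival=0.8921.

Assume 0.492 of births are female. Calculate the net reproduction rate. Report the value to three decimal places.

Proportion female at birth = 0.492.
Survival-weighted fertility by age (5·fₓ·Sₓ):
  15–19: 5 × 7.5/1000 × 0.9697 = 0.03636
  20–24: 5 × 64.5/1000 × 0.9503 = 0.30647
  25–29: 5 × 298.9/1000 × 0.9355 = 1.39810
  30–34: 5 × 353.9/1000 × 0.9239 = 1.63484
  35–39: 5 × 159.7/1000 × 0.9208 = 0.73526
  40–44: 5 × 28.6/1000 × 0.9108 = 0.13024
  45–49: 5 × 1.6/1000 × 0.8921 = 0.00714
Sum = 4.24841
NRR = 0.492 × 4.24841 = 2.09022
An NRR exceeding 1 indicates intrinsic growth under these rates.

2.090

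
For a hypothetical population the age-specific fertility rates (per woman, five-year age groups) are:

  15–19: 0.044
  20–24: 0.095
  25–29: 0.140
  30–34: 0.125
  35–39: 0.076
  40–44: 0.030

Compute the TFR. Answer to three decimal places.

2.550

Sum of ASFRs = 0.044 + 0.095 + 0.140 + 0.125 + 0.076 + 0.030 = 0.510
TFR = 5 × 0.510 = 2.55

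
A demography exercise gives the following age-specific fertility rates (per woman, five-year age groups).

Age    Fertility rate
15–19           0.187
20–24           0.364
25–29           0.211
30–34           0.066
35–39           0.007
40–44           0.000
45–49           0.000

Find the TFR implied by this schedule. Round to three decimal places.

4.175

Sum of ASFRs = 0.187 + 0.364 + 0.211 + 0.066 + 0.007 + 0.000 + 0.000 = 0.835
TFR = 5 × 0.835 = 4.175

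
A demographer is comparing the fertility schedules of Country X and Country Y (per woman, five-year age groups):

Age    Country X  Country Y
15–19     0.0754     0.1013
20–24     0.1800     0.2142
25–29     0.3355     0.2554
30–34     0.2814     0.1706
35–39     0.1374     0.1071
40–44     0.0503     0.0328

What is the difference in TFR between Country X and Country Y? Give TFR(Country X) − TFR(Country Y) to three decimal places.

0.893

Country X:
  Sum of ASFRs = 0.0754 + 0.1800 + 0.3355 + 0.2814 + 0.1374 + 0.0503 = 1.0600
  TFR = 5 × 1.0600 = 5.3
Country Y:
  Sum of ASFRs = 0.1013 + 0.2142 + 0.2554 + 0.1706 + 0.1071 + 0.0328 = 0.8814
  TFR = 5 × 0.8814 = 4.407
Difference = 5.3 − 4.407 = 0.893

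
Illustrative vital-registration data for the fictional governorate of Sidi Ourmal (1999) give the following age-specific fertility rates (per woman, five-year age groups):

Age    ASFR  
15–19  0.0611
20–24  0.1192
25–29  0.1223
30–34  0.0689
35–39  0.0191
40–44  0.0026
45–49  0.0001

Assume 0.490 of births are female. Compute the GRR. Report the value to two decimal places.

Proportion female at birth = 0.490.
Sum of ASFRs = 0.0611 + 0.1192 + 0.1223 + 0.0689 + 0.0191 + 0.0026 + 0.0001 = 0.3933
TFR = 5 × 0.3933 = 1.9665
GRR = 0.490 × 1.9665 = 0.96359

0.96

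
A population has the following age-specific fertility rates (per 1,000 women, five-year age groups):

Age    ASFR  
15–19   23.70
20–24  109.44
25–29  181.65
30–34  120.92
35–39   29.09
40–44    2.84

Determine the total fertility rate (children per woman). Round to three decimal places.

Sum of ASFRs = 23.70 + 109.44 + 181.65 + 120.92 + 29.09 + 2.84 = 467.64
TFR = 5 × 467.64 / 1000 = 2.3382

2.338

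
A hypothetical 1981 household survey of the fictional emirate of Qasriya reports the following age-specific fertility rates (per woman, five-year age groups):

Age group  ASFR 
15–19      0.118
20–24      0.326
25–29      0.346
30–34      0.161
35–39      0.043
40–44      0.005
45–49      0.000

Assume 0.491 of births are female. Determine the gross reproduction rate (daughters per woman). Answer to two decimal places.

2.45

Proportion female at birth = 0.491.
Sum of ASFRs = 0.118 + 0.326 + 0.346 + 0.161 + 0.043 + 0.005 + 0.000 = 0.999
TFR = 5 × 0.999 = 4.995
GRR = 0.491 × 4.995 = 2.45255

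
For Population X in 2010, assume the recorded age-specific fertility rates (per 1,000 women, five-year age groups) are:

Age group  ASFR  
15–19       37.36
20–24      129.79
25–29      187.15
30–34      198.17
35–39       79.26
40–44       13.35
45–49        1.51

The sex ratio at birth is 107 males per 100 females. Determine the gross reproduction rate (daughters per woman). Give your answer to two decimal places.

1.56

Proportion female at birth = 100 / (100 + 107) = 0.48309.
Sum of ASFRs = 37.36 + 129.79 + 187.15 + 198.17 + 79.26 + 13.35 + 1.51 = 646.59
TFR = 5 × 646.59 / 1000 = 3.23295
GRR = 0.48309 × 3.23295 = 1.56181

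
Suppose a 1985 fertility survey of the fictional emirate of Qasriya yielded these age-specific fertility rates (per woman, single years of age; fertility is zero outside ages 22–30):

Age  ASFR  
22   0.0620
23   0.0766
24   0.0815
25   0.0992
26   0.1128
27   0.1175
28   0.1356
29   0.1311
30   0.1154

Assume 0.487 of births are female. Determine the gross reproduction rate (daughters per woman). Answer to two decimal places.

Proportion female at birth = 0.487.
Sum of ASFRs = 0.0620 + 0.0766 + 0.0815 + 0.0992 + 0.1128 + 0.1175 + 0.1356 + 0.1311 + 0.1154 = 0.9317
TFR = 0.9317
GRR = 0.487 × 0.9317 = 0.45374

0.45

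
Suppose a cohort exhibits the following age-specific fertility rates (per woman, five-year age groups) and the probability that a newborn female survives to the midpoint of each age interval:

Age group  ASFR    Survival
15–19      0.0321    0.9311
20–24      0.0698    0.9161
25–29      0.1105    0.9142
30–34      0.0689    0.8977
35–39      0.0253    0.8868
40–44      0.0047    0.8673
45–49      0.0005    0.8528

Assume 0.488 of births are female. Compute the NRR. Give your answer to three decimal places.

0.692

Proportion female at birth = 0.488.
Per-age-group product (5 × ASFR × survival probability):
  15–19: 5 × 0.0321 × 0.9311 = 0.14944
  20–24: 5 × 0.0698 × 0.9161 = 0.31972
  25–29: 5 × 0.1105 × 0.9142 = 0.50510
  30–34: 5 × 0.0689 × 0.8977 = 0.30926
  35–39: 5 × 0.0253 × 0.8868 = 0.11218
  40–44: 5 × 0.0047 × 0.8673 = 0.02038
  45–49: 5 × 0.0005 × 0.8528 = 0.00213
Sum = 1.41821
NRR = 0.488 × 1.41821 = 0.69209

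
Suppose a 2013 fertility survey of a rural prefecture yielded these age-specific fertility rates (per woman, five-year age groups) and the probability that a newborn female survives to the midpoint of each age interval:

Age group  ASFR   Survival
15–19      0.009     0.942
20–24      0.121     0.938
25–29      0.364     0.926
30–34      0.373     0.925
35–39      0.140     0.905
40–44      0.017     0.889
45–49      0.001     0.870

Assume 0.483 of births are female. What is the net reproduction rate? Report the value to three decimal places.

Proportion female at birth = 0.483.
Each age group contributes 5 × ASFR × survival:
  15–19: 5 × 0.009 × 0.942 = 0.04239
  20–24: 5 × 0.121 × 0.938 = 0.56749
  25–29: 5 × 0.364 × 0.926 = 1.68532
  30–34: 5 × 0.373 × 0.925 = 1.72513
  35–39: 5 × 0.140 × 0.905 = 0.63350
  40–44: 5 × 0.017 × 0.889 = 0.07557
  45–49: 5 × 0.001 × 0.870 = 0.00435
Sum = 4.73375
NRR = 0.483 × 4.73375 = 2.28640
An NRR exceeding 1 indicates intrinsic growth under these rates.

2.286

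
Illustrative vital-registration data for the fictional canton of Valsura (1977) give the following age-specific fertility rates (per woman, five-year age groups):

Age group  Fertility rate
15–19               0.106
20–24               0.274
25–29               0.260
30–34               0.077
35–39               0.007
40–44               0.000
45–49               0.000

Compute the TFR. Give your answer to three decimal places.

3.620

Sum of ASFRs = 0.106 + 0.274 + 0.260 + 0.077 + 0.007 + 0.000 + 0.000 = 0.724
TFR = 5 × 0.724 = 3.62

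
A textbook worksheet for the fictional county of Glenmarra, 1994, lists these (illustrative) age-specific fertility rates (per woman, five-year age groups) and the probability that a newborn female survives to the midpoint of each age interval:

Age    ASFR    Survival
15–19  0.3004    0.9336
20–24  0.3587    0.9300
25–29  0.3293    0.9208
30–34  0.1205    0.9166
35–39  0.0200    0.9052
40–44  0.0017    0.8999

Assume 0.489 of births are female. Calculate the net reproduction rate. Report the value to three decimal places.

Proportion female at birth = 0.489.
Weighting each age-specific rate by interval width and survival:
  15–19: 5 × 0.3004 × 0.9336 = 1.40227
  20–24: 5 × 0.3587 × 0.9300 = 1.66796
  25–29: 5 × 0.3293 × 0.9208 = 1.51610
  30–34: 5 × 0.1205 × 0.9166 = 0.55225
  35–39: 5 × 0.0200 × 0.9052 = 0.09052
  40–44: 5 × 0.0017 × 0.8999 = 0.00765
Sum = 5.23675
NRR = 0.489 × 5.23675 = 2.56077

2.561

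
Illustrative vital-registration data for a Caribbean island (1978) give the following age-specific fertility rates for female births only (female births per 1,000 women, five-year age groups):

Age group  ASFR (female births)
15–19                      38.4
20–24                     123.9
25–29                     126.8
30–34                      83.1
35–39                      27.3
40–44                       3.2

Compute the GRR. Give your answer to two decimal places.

2.01

Sum of female ASFRs = 38.4 + 123.9 + 126.8 + 83.1 + 27.3 + 3.2 = 402.7
GRR = 5 × 402.7 / 1000 = 2.0135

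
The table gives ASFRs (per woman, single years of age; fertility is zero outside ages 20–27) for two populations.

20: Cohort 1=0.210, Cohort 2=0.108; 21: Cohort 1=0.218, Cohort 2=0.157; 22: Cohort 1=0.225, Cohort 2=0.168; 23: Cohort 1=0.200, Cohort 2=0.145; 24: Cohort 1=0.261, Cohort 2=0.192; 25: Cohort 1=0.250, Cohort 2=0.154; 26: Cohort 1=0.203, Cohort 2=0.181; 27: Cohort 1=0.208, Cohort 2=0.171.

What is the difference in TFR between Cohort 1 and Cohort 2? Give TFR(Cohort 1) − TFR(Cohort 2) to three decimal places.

0.499

Cohort 1:
  Sum of ASFRs = 0.210 + 0.218 + 0.225 + 0.200 + 0.261 + 0.250 + 0.203 + 0.208 = 1.775
  TFR = 1.775
Cohort 2:
  Sum of ASFRs = 0.108 + 0.157 + 0.168 + 0.145 + 0.192 + 0.154 + 0.181 + 0.171 = 1.276
  TFR = 1.276
Difference = 1.775 − 1.276 = 0.499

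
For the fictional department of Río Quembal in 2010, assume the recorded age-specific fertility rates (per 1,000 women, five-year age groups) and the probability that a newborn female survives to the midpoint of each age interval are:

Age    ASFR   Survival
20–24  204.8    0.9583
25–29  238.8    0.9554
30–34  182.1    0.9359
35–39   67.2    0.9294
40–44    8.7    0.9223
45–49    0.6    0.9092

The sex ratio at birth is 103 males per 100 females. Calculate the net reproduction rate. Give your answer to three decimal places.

1.640

Proportion female at birth = 100 / (100 + 103) = 0.49261.
Survival-weighted fertility by age (5·fₓ·Sₓ):
  20–24: 5 × 204.8/1000 × 0.9583 = 0.98130
  25–29: 5 × 238.8/1000 × 0.9554 = 1.14075
  30–34: 5 × 182.1/1000 × 0.9359 = 0.85214
  35–39: 5 × 67.2/1000 × 0.9294 = 0.31228
  40–44: 5 × 8.7/1000 × 0.9223 = 0.04012
  45–49: 5 × 0.6/1000 × 0.9092 = 0.00273
Sum = 3.32932
NRR = 0.49261 × 3.32932 = 1.64006
NRR > 1, so each generation more than replaces itself.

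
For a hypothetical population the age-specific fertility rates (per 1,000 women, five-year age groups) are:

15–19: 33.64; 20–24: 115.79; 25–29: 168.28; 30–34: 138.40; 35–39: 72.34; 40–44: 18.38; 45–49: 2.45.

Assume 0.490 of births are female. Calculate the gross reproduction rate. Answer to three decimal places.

1.346

Proportion female at birth = 0.490.
Sum of ASFRs = 33.64 + 115.79 + 168.28 + 138.40 + 72.34 + 18.38 + 2.45 = 549.28
TFR = 5 × 549.28 / 1000 = 2.7464
GRR = 0.490 × 2.7464 = 1.34574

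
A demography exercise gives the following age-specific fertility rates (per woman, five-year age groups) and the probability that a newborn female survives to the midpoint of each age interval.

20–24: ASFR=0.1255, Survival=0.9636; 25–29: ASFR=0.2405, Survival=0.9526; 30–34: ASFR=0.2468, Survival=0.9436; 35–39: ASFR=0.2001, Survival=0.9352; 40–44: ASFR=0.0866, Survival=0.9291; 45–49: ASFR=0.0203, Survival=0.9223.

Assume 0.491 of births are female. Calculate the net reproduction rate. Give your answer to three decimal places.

Proportion female at birth = 0.491.
Each age group contributes 5 × ASFR × survival:
  20–24: 5 × 0.1255 × 0.9636 = 0.60466
  25–29: 5 × 0.2405 × 0.9526 = 1.14550
  30–34: 5 × 0.2468 × 0.9436 = 1.16440
  35–39: 5 × 0.2001 × 0.9352 = 0.93567
  40–44: 5 × 0.0866 × 0.9291 = 0.40230
  45–49: 5 × 0.0203 × 0.9223 = 0.09361
Sum = 4.34614
NRR = 0.491 × 4.34614 = 2.13395
NRR > 1, so each generation more than replaces itself.

2.134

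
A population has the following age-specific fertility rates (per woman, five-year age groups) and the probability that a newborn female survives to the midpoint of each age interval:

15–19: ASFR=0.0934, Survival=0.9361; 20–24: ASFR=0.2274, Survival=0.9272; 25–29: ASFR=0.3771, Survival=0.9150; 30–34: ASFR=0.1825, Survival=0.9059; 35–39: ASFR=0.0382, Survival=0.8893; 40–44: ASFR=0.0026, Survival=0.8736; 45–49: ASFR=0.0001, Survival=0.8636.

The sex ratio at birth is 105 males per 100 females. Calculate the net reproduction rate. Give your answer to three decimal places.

Proportion female at birth = 100 / (100 + 105) = 0.48780.
Each age group contributes 5 × ASFR × survival:
  15–19: 5 × 0.0934 × 0.9361 = 0.43716
  20–24: 5 × 0.2274 × 0.9272 = 1.05423
  25–29: 5 × 0.3771 × 0.9150 = 1.72523
  30–34: 5 × 0.1825 × 0.9059 = 0.82663
  35–39: 5 × 0.0382 × 0.8893 = 0.16986
  40–44: 5 × 0.0026 × 0.8736 = 0.01136
  45–49: 5 × 0.0001 × 0.8636 = 0.00043
Sum = 4.22490
NRR = 0.48780 × 4.22490 = 2.06091
With NRR above 1 the population is above replacement fertility.

2.061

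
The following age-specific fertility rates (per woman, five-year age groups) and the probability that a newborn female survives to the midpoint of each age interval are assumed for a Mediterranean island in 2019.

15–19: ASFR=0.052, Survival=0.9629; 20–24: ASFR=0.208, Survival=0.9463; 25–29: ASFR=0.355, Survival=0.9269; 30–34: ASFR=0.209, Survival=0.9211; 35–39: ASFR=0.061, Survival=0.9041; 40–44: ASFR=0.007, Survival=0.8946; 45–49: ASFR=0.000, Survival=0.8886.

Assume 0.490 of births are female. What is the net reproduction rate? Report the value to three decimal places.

Proportion female at birth = 0.490.
Each age group contributes 5 × ASFR × survival:
  15–19: 5 × 0.052 × 0.9629 = 0.25035
  20–24: 5 × 0.208 × 0.9463 = 0.98415
  25–29: 5 × 0.355 × 0.9269 = 1.64525
  30–34: 5 × 0.209 × 0.9211 = 0.96255
  35–39: 5 × 0.061 × 0.9041 = 0.27575
  40–44: 5 × 0.007 × 0.8946 = 0.03131
  45–49: 5 × 0.000 × 0.8886 = 0.00000
Sum = 4.14936
NRR = 0.490 × 4.14936 = 2.03319
With NRR above 1 the population is above replacement fertility.

2.033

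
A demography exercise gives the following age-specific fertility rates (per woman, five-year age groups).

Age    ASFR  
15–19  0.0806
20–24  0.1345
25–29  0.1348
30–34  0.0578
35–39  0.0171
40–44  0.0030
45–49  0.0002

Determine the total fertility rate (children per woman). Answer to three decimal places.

2.140

Sum of ASFRs = 0.0806 + 0.1345 + 0.1348 + 0.0578 + 0.0171 + 0.0030 + 0.0002 = 0.4280
TFR = 5 × 0.4280 = 2.14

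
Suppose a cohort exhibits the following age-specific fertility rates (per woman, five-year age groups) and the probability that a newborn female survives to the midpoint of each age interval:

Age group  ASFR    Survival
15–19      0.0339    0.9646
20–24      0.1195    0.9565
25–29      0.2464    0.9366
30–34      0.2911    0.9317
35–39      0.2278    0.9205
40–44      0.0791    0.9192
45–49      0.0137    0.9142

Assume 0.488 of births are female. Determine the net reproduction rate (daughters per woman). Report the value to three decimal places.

Proportion female at birth = 0.488.
Weighting each age-specific rate by interval width and survival:
  15–19: 5 × 0.0339 × 0.9646 = 0.16350
  20–24: 5 × 0.1195 × 0.9565 = 0.57151
  25–29: 5 × 0.2464 × 0.9366 = 1.15389
  30–34: 5 × 0.2911 × 0.9317 = 1.35609
  35–39: 5 × 0.2278 × 0.9205 = 1.04845
  40–44: 5 × 0.0791 × 0.9192 = 0.36354
  45–49: 5 × 0.0137 × 0.9142 = 0.06262
Sum = 4.71960
NRR = 0.488 × 4.71960 = 2.30316

2.303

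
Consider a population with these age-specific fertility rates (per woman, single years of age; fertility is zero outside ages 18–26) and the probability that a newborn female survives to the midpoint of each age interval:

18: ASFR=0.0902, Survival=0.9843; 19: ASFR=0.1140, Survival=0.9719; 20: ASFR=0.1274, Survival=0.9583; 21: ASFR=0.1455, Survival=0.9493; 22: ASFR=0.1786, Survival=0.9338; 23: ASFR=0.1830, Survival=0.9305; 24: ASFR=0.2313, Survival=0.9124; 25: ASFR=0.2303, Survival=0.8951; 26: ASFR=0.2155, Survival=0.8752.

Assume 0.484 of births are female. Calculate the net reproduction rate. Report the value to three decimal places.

0.679

Proportion female at birth = 0.484.
Each age group contributes 1 × ASFR × survival:
  18: 1 × 0.0902 × 0.9843 = 0.08878
  19: 1 × 0.1140 × 0.9719 = 0.11080
  20: 1 × 0.1274 × 0.9583 = 0.12209
  21: 1 × 0.1455 × 0.9493 = 0.13812
  22: 1 × 0.1786 × 0.9338 = 0.16678
  23: 1 × 0.1830 × 0.9305 = 0.17028
  24: 1 × 0.2313 × 0.9124 = 0.21104
  25: 1 × 0.2303 × 0.8951 = 0.20614
  26: 1 × 0.2155 × 0.8752 = 0.18861
Sum = 1.40264
NRR = 0.484 × 1.40264 = 0.67888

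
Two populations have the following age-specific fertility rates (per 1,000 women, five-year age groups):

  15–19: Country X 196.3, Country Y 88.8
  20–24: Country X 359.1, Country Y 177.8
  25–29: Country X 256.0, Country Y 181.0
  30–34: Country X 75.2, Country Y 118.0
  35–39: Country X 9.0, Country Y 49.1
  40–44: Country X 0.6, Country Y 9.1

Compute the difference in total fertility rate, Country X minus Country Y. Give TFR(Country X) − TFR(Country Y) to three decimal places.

1.362

Country X:
  Sum of ASFRs = 196.3 + 359.1 + 256.0 + 75.2 + 9.0 + 0.6 = 896.2
  TFR = 5 × 896.2 / 1000 = 4.481
Country Y:
  Sum of ASFRs = 88.8 + 177.8 + 181.0 + 118.0 + 49.1 + 9.1 = 623.8
  TFR = 5 × 623.8 / 1000 = 3.119
Difference = 4.481 − 3.119 = 1.362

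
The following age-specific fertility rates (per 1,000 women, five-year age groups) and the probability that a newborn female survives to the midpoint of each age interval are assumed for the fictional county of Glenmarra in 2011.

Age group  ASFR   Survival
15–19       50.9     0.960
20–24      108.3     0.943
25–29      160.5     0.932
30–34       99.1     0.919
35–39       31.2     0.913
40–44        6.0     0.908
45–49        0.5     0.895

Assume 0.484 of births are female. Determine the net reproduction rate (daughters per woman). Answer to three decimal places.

Proportion female at birth = 0.484.
Survival-weighted fertility by age (5·fₓ·Sₓ):
  15–19: 5 × 50.9/1000 × 0.960 = 0.24432
  20–24: 5 × 108.3/1000 × 0.943 = 0.51063
  25–29: 5 × 160.5/1000 × 0.932 = 0.74793
  30–34: 5 × 99.1/1000 × 0.919 = 0.45536
  35–39: 5 × 31.2/1000 × 0.913 = 0.14243
  40–44: 5 × 6.0/1000 × 0.908 = 0.02724
  45–49: 5 × 0.5/1000 × 0.895 = 0.00224
Sum = 2.13015
NRR = 0.484 × 2.13015 = 1.03099
An NRR exceeding 1 indicates intrinsic growth under these rates.

1.031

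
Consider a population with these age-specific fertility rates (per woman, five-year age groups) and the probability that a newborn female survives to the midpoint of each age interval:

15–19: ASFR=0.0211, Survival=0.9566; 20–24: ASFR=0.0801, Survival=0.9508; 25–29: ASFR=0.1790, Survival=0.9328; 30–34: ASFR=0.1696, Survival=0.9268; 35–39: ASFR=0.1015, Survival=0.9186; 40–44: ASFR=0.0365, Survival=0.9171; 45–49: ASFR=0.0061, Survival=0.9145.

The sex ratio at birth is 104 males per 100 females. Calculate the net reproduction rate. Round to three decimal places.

Proportion female at birth = 100 / (100 + 104) = 0.49020.
Per-age-group product (5 × ASFR × survival probability):
  15–19: 5 × 0.0211 × 0.9566 = 0.10092
  20–24: 5 × 0.0801 × 0.9508 = 0.38080
  25–29: 5 × 0.1790 × 0.9328 = 0.83486
  30–34: 5 × 0.1696 × 0.9268 = 0.78593
  35–39: 5 × 0.1015 × 0.9186 = 0.46619
  40–44: 5 × 0.0365 × 0.9171 = 0.16737
  45–49: 5 × 0.0061 × 0.9145 = 0.02789
Sum = 2.76396
NRR = 0.49020 × 2.76396 = 1.35489
With NRR above 1 the population is above replacement fertility.

1.355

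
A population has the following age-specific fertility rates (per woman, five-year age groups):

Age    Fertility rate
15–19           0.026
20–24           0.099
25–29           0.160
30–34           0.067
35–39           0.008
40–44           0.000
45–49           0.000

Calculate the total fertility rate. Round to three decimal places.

Sum of ASFRs = 0.026 + 0.099 + 0.160 + 0.067 + 0.008 + 0.000 + 0.000 = 0.360
TFR = 5 × 0.360 = 1.8

1.800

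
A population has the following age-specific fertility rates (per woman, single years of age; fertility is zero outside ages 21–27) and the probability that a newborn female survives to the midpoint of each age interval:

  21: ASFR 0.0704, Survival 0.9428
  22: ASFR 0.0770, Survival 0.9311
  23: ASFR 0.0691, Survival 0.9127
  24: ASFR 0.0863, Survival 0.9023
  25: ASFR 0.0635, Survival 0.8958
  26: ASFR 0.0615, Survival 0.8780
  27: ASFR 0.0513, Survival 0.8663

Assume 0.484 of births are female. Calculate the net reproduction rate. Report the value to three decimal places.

Proportion female at birth = 0.484.
Each age group contributes 1 × ASFR × survival:
  21: 1 × 0.0704 × 0.9428 = 0.06637
  22: 1 × 0.0770 × 0.9311 = 0.07169
  23: 1 × 0.0691 × 0.9127 = 0.06307
  24: 1 × 0.0863 × 0.9023 = 0.07787
  25: 1 × 0.0635 × 0.8958 = 0.05688
  26: 1 × 0.0615 × 0.8780 = 0.05400
  27: 1 × 0.0513 × 0.8663 = 0.04444
Sum = 0.43432
NRR = 0.484 × 0.43432 = 0.21021

0.210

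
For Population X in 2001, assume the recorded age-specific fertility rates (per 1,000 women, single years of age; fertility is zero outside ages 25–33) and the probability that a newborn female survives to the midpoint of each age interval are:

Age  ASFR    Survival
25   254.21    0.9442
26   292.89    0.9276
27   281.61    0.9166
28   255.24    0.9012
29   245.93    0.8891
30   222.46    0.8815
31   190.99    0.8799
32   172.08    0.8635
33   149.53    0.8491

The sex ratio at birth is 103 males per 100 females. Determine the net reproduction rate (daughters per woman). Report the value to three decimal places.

Proportion female at birth = 100 / (100 + 103) = 0.49261.
Weighting each age-specific rate by interval width and survival:
  25: 1 × 254.21/1000 × 0.9442 = 0.24003
  26: 1 × 292.89/1000 × 0.9276 = 0.27168
  27: 1 × 281.61/1000 × 0.9166 = 0.25812
  28: 1 × 255.24/1000 × 0.9012 = 0.23002
  29: 1 × 245.93/1000 × 0.8891 = 0.21866
  30: 1 × 222.46/1000 × 0.8815 = 0.19610
  31: 1 × 190.99/1000 × 0.8799 = 0.16805
  32: 1 × 172.08/1000 × 0.8635 = 0.14859
  33: 1 × 149.53/1000 × 0.8491 = 0.12697
Sum = 1.85822
NRR = 0.49261 × 1.85822 = 0.91538

0.915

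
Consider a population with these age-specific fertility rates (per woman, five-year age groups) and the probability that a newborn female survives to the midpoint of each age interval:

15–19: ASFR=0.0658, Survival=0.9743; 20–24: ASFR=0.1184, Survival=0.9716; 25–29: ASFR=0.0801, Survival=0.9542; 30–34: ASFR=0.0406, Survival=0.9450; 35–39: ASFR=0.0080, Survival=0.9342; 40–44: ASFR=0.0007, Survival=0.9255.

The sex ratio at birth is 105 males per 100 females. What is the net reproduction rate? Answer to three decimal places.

0.737

Proportion female at birth = 100 / (100 + 105) = 0.48780.
Each age group contributes 5 × ASFR × survival:
  15–19: 5 × 0.0658 × 0.9743 = 0.32054
  20–24: 5 × 0.1184 × 0.9716 = 0.57519
  25–29: 5 × 0.0801 × 0.9542 = 0.38216
  30–34: 5 × 0.0406 × 0.9450 = 0.19184
  35–39: 5 × 0.0080 × 0.9342 = 0.03737
  40–44: 5 × 0.0007 × 0.9255 = 0.00324
Sum = 1.51034
NRR = 0.48780 × 1.51034 = 0.73674
An NRR under 1 implies long-run decline under these rates.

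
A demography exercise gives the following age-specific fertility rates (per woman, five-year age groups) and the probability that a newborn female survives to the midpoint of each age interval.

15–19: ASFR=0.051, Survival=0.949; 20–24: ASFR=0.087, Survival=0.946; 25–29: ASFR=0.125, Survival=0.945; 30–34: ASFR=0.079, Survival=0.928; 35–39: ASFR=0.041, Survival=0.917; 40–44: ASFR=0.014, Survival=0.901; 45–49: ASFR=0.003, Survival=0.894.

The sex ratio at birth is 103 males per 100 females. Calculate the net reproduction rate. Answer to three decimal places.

Proportion female at birth = 100 / (100 + 103) = 0.49261.
Survival-weighted fertility by age (5·fₓ·Sₓ):
  15–19: 5 × 0.051 × 0.949 = 0.24200
  20–24: 5 × 0.087 × 0.946 = 0.41151
  25–29: 5 × 0.125 × 0.945 = 0.59063
  30–34: 5 × 0.079 × 0.928 = 0.36656
  35–39: 5 × 0.041 × 0.917 = 0.18799
  40–44: 5 × 0.014 × 0.901 = 0.06307
  45–49: 5 × 0.003 × 0.894 = 0.01341
Sum = 1.87517
NRR = 0.49261 × 1.87517 = 0.92373
With NRR below 1 the population is below replacement fertility.

0.924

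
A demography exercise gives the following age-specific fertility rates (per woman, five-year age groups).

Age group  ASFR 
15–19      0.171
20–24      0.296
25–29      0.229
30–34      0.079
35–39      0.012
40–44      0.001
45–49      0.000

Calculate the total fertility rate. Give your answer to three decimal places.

Sum of ASFRs = 0.171 + 0.296 + 0.229 + 0.079 + 0.012 + 0.001 + 0.000 = 0.788
TFR = 5 × 0.788 = 3.94

3.940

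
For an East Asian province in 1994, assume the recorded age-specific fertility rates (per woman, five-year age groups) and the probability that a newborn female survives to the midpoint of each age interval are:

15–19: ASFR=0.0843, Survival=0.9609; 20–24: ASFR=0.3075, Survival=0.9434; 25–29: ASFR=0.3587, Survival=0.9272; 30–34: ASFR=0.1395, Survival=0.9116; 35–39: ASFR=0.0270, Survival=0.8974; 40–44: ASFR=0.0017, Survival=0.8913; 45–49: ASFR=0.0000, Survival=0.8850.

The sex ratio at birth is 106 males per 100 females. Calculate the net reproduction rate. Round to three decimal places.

Proportion female at birth = 100 / (100 + 106) = 0.48544.
Per-age-group product (5 × ASFR × survival probability):
  15–19: 5 × 0.0843 × 0.9609 = 0.40502
  20–24: 5 × 0.3075 × 0.9434 = 1.45048
  25–29: 5 × 0.3587 × 0.9272 = 1.66293
  30–34: 5 × 0.1395 × 0.9116 = 0.63584
  35–39: 5 × 0.0270 × 0.8974 = 0.12115
  40–44: 5 × 0.0017 × 0.8913 = 0.00758
  45–49: 5 × 0.0000 × 0.8850 = 0.00000
Sum = 4.28300
NRR = 0.48544 × 4.28300 = 2.07914
With NRR above 1 the population is above replacement fertility.

2.079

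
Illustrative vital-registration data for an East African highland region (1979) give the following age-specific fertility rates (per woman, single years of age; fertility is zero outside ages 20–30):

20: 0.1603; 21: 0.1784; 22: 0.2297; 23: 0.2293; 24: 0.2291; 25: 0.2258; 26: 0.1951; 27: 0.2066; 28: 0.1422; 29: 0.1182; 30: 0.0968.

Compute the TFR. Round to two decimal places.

2.01

Sum of ASFRs = 0.1603 + 0.1784 + 0.2297 + 0.2293 + 0.2291 + 0.2258 + 0.1951 + 0.2066 + 0.1422 + 0.1182 + 0.0968 = 2.0115
TFR = 2.0115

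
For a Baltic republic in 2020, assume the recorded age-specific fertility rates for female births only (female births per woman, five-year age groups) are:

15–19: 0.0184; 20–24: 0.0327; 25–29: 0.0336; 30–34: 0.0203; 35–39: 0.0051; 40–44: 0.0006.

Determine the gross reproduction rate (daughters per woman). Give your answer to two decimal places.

Sum of female ASFRs = 0.0184 + 0.0327 + 0.0336 + 0.0203 + 0.0051 + 0.0006 = 0.1107
GRR = 5 × 0.1107 = 0.5535

0.55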